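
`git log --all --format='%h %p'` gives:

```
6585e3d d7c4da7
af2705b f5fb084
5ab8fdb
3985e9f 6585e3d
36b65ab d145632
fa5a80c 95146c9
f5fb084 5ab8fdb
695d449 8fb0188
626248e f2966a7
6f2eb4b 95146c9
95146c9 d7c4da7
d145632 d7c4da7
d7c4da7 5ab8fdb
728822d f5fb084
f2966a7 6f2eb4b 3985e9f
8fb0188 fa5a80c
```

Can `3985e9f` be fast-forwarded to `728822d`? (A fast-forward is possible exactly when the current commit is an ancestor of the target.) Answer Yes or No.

A fast-forward from 3985e9f to 728822d is possible iff 3985e9f is an ancestor of 728822d.
Ancestors of 728822d: {5ab8fdb, 728822d, f5fb084}.
3985e9f is not among them, so fast-forward is not possible.

No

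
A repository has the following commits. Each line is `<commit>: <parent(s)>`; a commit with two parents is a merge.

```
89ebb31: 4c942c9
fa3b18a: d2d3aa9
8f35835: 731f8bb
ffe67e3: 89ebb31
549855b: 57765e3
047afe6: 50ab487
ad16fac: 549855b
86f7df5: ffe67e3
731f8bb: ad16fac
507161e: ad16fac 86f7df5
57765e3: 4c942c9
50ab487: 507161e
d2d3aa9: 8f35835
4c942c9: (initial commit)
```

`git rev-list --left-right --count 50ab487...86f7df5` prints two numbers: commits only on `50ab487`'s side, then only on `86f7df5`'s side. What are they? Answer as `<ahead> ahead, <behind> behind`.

Reachable from 50ab487: {4c942c9, 507161e, 50ab487, 549855b, 57765e3, 86f7df5, 89ebb31, ad16fac, ffe67e3}.
Reachable from 86f7df5: {4c942c9, 86f7df5, 89ebb31, ffe67e3}.
Only in 50ab487's history (ahead): {507161e, 50ab487, 549855b, 57765e3, ad16fac} — 5.
Only in 86f7df5's history (behind): {} — 0.

5 ahead, 0 behind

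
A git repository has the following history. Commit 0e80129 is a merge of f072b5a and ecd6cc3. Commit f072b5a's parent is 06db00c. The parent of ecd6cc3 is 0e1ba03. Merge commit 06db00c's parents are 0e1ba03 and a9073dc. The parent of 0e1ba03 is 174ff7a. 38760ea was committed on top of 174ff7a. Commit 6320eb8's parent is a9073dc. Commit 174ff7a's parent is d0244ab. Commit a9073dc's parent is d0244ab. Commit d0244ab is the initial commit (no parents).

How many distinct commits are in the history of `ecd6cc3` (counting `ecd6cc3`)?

Walking parent pointers from ecd6cc3: reachable set = {0e1ba03, 174ff7a, d0244ab, ecd6cc3}.
That is 4 commits.

4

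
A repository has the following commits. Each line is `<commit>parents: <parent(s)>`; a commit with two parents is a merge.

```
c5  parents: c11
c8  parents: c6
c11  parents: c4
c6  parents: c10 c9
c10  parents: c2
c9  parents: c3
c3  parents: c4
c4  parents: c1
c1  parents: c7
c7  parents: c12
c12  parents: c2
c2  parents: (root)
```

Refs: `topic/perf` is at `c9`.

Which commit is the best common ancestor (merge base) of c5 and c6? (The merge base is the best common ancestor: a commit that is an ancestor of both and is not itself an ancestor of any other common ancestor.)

Ancestors of c5: {c1, c11, c12, c2, c4, c5, c7}.
Ancestors of c6: {c1, c10, c12, c2, c3, c4, c6, c7, c9}.
Common ancestors: {c1, c12, c2, c4, c7}.
Among these, c4 is not an ancestor of any other common ancestor — it is the merge base.

c4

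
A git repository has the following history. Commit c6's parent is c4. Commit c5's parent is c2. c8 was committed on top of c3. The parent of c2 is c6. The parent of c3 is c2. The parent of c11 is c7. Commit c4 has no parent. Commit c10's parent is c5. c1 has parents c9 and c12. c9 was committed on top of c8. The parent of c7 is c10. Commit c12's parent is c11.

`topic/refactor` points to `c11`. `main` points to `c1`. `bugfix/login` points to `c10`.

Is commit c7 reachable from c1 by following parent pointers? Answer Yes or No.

Ancestors of c1 (commits reachable by following parents): {c1, c10, c11, c12, c2, c3, c4, c5, c6, c7, c8, c9}.
c7 is in that set, so it is an ancestor of c1.

Yes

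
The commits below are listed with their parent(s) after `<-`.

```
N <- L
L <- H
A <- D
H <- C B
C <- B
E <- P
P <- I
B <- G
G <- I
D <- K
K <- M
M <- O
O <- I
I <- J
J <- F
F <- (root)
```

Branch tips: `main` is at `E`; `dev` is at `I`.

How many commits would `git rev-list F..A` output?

Reachable from A: {A, D, F, I, J, K, M, O}.
Reachable from F: {F}.
In A's history but not F's: {A, D, I, J, K, M, O} — 7 commits.

7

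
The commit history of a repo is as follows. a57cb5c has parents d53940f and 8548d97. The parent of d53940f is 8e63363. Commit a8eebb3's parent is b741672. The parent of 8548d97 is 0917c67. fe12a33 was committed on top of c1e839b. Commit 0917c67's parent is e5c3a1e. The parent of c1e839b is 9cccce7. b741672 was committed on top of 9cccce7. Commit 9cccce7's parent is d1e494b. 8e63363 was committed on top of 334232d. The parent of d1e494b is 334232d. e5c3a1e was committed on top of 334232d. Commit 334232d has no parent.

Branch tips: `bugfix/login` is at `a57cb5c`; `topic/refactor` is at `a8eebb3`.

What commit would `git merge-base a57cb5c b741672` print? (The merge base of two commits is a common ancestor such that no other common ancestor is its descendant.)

334232d

Ancestors of a57cb5c: {0917c67, 334232d, 8548d97, 8e63363, a57cb5c, d53940f, e5c3a1e}.
Ancestors of b741672: {334232d, 9cccce7, b741672, d1e494b}.
Common ancestors: {334232d}.
The only common ancestor is 334232d, so it is the merge base.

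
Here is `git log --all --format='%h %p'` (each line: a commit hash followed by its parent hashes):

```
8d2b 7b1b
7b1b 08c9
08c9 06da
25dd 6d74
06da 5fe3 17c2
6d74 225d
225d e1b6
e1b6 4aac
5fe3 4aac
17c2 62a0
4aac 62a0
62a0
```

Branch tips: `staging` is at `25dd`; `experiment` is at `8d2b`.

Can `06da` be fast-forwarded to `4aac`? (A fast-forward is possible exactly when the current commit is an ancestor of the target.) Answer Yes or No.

A fast-forward from 06da to 4aac is possible iff 06da is an ancestor of 4aac.
Ancestors of 4aac: {4aac, 62a0}.
06da is not among them, so fast-forward is not possible.

No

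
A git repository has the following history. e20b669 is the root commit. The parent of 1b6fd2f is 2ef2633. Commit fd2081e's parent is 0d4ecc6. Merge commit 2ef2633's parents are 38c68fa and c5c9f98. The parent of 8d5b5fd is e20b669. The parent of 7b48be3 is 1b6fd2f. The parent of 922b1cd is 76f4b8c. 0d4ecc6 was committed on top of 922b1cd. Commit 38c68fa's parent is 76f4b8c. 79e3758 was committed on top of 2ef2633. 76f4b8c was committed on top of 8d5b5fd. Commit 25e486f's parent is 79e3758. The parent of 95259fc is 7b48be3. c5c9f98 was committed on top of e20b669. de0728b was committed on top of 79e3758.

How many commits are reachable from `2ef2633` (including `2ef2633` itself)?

6

Walking parent pointers from 2ef2633: reachable set = {2ef2633, 38c68fa, 76f4b8c, 8d5b5fd, c5c9f98, e20b669}.
That is 6 commits.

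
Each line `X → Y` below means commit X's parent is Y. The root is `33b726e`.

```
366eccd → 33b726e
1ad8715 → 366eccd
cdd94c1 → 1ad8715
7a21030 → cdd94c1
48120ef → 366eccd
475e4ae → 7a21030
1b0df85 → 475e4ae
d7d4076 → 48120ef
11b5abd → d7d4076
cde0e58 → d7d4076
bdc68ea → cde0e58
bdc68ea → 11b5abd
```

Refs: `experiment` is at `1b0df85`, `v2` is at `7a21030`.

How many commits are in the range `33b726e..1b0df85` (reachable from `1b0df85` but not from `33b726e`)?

6

Reachable from 1b0df85: {1ad8715, 1b0df85, 33b726e, 366eccd, 475e4ae, 7a21030, cdd94c1}.
Reachable from 33b726e: {33b726e}.
In 1b0df85's history but not 33b726e's: {1ad8715, 1b0df85, 366eccd, 475e4ae, 7a21030, cdd94c1} — 6 commits.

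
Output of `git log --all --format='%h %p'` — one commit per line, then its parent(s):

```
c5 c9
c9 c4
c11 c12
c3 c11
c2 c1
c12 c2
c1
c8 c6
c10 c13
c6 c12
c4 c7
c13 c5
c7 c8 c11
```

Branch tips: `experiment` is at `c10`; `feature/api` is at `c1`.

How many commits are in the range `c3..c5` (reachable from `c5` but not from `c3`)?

Reachable from c5: {c1, c11, c12, c2, c4, c5, c6, c7, c8, c9}.
Reachable from c3: {c1, c11, c12, c2, c3}.
In c5's history but not c3's: {c4, c5, c6, c7, c8, c9} — 6 commits.

6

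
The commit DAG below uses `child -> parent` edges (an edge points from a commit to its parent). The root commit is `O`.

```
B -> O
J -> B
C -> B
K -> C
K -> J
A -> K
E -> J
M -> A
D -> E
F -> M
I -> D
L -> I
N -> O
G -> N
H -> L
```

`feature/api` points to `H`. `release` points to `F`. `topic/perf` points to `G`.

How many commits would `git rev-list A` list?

Walking parent pointers from A: reachable set = {A, B, C, J, K, O}.
That is 6 commits.

6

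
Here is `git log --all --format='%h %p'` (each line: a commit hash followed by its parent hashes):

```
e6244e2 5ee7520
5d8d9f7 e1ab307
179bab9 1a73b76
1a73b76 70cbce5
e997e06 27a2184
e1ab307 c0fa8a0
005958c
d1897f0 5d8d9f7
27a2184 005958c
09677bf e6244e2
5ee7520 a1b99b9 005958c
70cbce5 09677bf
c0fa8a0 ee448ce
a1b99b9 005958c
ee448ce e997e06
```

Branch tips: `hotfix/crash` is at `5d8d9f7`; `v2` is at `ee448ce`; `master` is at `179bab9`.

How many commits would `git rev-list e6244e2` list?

Walking parent pointers from e6244e2: reachable set = {005958c, 5ee7520, a1b99b9, e6244e2}.
That is 4 commits.

4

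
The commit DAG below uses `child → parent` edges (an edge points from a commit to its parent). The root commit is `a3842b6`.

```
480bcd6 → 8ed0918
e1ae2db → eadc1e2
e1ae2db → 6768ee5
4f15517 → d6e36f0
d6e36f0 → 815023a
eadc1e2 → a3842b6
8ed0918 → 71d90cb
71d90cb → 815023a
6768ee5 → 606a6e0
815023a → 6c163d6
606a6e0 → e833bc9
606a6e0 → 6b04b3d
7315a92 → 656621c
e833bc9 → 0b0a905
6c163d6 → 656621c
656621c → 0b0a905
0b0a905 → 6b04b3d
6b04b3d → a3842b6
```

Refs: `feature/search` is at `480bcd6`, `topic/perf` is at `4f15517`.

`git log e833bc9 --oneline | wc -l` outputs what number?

Walking parent pointers from e833bc9: reachable set = {0b0a905, 6b04b3d, a3842b6, e833bc9}.
That is 4 commits.

4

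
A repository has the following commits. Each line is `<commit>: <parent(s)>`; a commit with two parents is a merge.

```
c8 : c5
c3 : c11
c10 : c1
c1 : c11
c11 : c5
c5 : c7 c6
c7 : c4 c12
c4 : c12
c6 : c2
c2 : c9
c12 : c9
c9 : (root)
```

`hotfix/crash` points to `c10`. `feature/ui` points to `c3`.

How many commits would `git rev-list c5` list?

7

Walking parent pointers from c5: reachable set = {c12, c2, c4, c5, c6, c7, c9}.
That is 7 commits.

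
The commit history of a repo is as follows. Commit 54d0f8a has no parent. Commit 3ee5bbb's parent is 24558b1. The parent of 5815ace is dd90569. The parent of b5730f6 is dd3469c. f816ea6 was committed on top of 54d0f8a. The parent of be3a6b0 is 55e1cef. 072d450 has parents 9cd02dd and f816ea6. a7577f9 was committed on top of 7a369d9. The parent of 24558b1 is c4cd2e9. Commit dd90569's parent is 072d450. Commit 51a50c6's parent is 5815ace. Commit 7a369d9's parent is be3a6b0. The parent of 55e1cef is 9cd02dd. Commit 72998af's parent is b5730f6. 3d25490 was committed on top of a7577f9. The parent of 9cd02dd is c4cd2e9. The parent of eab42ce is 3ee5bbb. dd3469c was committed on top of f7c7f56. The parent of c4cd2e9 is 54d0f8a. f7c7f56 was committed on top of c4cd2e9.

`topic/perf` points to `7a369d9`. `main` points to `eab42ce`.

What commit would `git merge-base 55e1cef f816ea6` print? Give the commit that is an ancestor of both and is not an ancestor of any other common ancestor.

54d0f8a

Ancestors of 55e1cef: {54d0f8a, 55e1cef, 9cd02dd, c4cd2e9}.
Ancestors of f816ea6: {54d0f8a, f816ea6}.
Common ancestors: {54d0f8a}.
The only common ancestor is 54d0f8a, so it is the merge base.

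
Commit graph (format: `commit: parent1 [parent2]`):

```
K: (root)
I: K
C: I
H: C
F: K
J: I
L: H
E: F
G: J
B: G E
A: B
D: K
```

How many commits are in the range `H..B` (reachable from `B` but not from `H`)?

5

Reachable from B: {B, E, F, G, I, J, K}.
Reachable from H: {C, H, I, K}.
In B's history but not H's: {B, E, F, G, J} — 5 commits.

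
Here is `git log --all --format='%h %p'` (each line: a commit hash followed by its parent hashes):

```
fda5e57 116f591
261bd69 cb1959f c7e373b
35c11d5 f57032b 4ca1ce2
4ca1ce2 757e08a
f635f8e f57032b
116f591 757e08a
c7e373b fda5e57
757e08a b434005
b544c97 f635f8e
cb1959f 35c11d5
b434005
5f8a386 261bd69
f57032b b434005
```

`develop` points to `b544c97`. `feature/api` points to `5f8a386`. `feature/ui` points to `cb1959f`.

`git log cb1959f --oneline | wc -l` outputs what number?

6

Walking parent pointers from cb1959f: reachable set = {35c11d5, 4ca1ce2, 757e08a, b434005, cb1959f, f57032b}.
That is 6 commits.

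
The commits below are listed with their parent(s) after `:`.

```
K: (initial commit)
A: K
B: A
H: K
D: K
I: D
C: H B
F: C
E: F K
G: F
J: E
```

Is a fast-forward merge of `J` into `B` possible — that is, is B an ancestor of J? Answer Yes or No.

Yes

A fast-forward from B to J is possible iff B is an ancestor of J.
Ancestors of J: {A, B, C, E, F, H, J, K}.
B is among them, so fast-forward is possible.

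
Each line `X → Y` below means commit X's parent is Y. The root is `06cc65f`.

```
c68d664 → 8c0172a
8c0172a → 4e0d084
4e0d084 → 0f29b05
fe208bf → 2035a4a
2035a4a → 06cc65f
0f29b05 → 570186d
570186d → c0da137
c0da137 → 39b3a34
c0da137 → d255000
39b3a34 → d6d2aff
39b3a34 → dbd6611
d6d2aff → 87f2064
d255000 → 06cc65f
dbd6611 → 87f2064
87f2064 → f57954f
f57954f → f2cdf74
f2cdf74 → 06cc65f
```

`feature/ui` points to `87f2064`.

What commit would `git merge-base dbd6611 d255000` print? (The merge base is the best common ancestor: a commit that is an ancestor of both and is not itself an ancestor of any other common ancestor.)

Ancestors of dbd6611: {06cc65f, 87f2064, dbd6611, f2cdf74, f57954f}.
Ancestors of d255000: {06cc65f, d255000}.
Common ancestors: {06cc65f}.
The only common ancestor is 06cc65f, so it is the merge base.

06cc65f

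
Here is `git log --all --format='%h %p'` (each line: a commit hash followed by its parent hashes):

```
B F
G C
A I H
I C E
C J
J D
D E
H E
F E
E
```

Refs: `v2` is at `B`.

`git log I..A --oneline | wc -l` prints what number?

Reachable from A: {A, C, D, E, H, I, J}.
Reachable from I: {C, D, E, I, J}.
In A's history but not I's: {A, H} — 2 commits.

2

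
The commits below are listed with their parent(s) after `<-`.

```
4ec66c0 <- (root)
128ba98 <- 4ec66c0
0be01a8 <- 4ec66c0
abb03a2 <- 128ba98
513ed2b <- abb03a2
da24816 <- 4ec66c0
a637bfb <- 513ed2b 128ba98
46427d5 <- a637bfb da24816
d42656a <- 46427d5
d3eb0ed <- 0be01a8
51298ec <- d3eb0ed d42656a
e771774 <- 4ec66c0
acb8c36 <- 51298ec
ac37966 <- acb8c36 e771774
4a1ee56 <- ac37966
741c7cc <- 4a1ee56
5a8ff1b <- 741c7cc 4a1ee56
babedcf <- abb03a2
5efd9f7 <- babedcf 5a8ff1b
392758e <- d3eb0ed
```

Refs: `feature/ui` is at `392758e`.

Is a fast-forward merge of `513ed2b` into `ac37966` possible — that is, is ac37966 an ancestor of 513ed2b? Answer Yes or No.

A fast-forward from ac37966 to 513ed2b is possible iff ac37966 is an ancestor of 513ed2b.
Ancestors of 513ed2b: {128ba98, 4ec66c0, 513ed2b, abb03a2}.
ac37966 is not among them, so fast-forward is not possible.

No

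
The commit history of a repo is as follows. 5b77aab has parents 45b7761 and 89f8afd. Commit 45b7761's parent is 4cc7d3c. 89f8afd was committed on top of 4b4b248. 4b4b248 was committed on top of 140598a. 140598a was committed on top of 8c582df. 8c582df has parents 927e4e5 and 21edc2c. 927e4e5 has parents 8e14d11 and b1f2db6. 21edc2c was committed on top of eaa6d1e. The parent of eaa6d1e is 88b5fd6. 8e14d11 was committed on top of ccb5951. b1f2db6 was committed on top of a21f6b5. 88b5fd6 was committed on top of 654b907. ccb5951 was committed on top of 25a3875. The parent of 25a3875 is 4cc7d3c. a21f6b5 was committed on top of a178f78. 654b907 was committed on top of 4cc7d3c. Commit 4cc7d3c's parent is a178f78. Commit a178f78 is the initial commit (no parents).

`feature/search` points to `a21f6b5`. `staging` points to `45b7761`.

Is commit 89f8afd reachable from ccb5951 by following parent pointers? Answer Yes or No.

Ancestors of ccb5951: {25a3875, 4cc7d3c, a178f78, ccb5951}.
89f8afd is not in that set, so it is not an ancestor of ccb5951.

No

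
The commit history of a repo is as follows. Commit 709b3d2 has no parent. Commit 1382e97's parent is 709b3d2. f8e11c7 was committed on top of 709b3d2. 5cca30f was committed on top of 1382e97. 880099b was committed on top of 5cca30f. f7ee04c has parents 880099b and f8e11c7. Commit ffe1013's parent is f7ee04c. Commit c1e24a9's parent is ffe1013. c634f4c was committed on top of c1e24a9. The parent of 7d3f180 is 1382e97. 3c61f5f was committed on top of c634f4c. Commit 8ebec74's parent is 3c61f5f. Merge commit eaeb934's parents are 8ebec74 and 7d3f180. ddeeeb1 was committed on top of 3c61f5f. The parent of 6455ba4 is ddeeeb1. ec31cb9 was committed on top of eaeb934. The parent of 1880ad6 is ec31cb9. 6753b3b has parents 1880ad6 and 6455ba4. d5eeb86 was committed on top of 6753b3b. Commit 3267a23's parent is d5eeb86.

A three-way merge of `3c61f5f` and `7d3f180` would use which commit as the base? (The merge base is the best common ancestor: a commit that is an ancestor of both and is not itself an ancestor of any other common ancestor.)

Ancestors of 3c61f5f: {1382e97, 3c61f5f, 5cca30f, 709b3d2, 880099b, c1e24a9, c634f4c, f7ee04c, f8e11c7, ffe1013}.
Ancestors of 7d3f180: {1382e97, 709b3d2, 7d3f180}.
Common ancestors: {1382e97, 709b3d2}.
Among these, 1382e97 is not an ancestor of any other common ancestor — it is the merge base.

1382e97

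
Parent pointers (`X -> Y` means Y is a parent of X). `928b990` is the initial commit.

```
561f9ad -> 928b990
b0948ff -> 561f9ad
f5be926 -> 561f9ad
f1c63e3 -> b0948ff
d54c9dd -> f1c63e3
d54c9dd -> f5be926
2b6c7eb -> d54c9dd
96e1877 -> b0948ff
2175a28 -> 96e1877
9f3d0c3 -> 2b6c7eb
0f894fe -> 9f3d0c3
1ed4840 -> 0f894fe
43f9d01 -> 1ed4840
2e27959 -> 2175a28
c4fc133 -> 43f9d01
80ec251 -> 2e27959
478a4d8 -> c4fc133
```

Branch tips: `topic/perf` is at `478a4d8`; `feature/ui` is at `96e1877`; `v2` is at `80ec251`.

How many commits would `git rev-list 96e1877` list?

4

Walking parent pointers from 96e1877: reachable set = {561f9ad, 928b990, 96e1877, b0948ff}.
That is 4 commits.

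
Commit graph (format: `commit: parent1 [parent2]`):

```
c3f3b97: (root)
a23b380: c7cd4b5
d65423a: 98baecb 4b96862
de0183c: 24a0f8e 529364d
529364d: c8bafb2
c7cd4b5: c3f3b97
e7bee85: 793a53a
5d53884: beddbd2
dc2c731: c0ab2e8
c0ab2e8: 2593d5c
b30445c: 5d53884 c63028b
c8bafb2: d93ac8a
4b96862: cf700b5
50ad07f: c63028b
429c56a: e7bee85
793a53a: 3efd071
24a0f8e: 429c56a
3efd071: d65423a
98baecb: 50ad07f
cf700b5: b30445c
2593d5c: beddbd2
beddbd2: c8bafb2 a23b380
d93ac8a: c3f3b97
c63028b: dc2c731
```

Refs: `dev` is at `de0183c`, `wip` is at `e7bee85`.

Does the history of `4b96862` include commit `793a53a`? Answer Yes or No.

No

Ancestors of 4b96862: {2593d5c, 4b96862, 5d53884, a23b380, b30445c, beddbd2, c0ab2e8, c3f3b97, c63028b, c7cd4b5, c8bafb2, cf700b5, d93ac8a, dc2c731}.
793a53a is not in that set, so it is not an ancestor of 4b96862.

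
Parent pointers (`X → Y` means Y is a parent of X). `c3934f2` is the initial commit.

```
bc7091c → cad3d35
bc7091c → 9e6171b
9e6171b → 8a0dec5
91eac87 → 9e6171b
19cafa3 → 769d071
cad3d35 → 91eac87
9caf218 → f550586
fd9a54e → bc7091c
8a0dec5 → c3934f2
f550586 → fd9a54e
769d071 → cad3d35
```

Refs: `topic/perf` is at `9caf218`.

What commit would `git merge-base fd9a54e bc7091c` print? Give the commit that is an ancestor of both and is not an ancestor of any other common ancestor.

bc7091c

Ancestors of fd9a54e: {8a0dec5, 91eac87, 9e6171b, bc7091c, c3934f2, cad3d35, fd9a54e}.
Ancestors of bc7091c: {8a0dec5, 91eac87, 9e6171b, bc7091c, c3934f2, cad3d35}.
Common ancestors: {8a0dec5, 91eac87, 9e6171b, bc7091c, c3934f2, cad3d35}.
Among these, bc7091c is not an ancestor of any other common ancestor — it is the merge base.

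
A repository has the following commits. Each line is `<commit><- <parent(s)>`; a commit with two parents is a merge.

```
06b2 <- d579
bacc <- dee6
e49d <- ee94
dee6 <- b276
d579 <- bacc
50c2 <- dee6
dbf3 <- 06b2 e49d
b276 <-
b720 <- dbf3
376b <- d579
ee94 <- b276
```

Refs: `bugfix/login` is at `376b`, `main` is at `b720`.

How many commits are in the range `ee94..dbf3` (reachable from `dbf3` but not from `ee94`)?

Reachable from dbf3: {06b2, b276, bacc, d579, dbf3, dee6, e49d, ee94}.
Reachable from ee94: {b276, ee94}.
In dbf3's history but not ee94's: {06b2, bacc, d579, dbf3, dee6, e49d} — 6 commits.

6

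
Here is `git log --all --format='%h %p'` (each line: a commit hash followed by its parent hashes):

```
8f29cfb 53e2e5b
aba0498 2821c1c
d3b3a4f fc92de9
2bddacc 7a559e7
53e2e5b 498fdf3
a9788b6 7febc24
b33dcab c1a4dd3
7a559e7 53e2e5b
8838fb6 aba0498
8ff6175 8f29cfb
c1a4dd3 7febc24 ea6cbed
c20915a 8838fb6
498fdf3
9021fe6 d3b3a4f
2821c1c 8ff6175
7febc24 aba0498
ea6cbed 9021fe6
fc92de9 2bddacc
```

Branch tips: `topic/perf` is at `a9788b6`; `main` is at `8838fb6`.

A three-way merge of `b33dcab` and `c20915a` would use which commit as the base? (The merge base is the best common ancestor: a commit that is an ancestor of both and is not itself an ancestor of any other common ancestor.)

aba0498

Ancestors of b33dcab: {2821c1c, 2bddacc, 498fdf3, 53e2e5b, 7a559e7, 7febc24, 8f29cfb, 8ff6175, 9021fe6, aba0498, b33dcab, c1a4dd3, d3b3a4f, ea6cbed, fc92de9}.
Ancestors of c20915a: {2821c1c, 498fdf3, 53e2e5b, 8838fb6, 8f29cfb, 8ff6175, aba0498, c20915a}.
Common ancestors: {2821c1c, 498fdf3, 53e2e5b, 8f29cfb, 8ff6175, aba0498}.
Among these, aba0498 is not an ancestor of any other common ancestor — it is the merge base.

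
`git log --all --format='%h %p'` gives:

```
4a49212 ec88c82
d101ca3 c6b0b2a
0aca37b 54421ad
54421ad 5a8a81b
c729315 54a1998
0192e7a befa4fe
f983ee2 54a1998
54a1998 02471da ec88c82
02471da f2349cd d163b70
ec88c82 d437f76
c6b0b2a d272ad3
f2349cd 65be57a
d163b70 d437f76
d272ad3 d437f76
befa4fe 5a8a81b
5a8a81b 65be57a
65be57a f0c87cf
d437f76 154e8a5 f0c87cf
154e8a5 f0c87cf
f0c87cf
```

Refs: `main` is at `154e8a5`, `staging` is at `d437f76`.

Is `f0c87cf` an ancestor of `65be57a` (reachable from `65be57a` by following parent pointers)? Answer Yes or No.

Ancestors of 65be57a (commits reachable by following parents): {65be57a, f0c87cf}.
f0c87cf is in that set, so it is an ancestor of 65be57a.

Yes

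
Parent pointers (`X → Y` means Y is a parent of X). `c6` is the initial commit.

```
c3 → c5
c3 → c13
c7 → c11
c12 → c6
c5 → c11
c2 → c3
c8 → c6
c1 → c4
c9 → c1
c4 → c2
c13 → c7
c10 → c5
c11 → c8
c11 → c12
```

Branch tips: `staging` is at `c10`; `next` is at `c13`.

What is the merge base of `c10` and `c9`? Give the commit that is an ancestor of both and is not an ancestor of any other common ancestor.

Ancestors of c10: {c10, c11, c12, c5, c6, c8}.
Ancestors of c9: {c1, c11, c12, c13, c2, c3, c4, c5, c6, c7, c8, c9}.
Common ancestors: {c11, c12, c5, c6, c8}.
Among these, c5 is not an ancestor of any other common ancestor — it is the merge base.

c5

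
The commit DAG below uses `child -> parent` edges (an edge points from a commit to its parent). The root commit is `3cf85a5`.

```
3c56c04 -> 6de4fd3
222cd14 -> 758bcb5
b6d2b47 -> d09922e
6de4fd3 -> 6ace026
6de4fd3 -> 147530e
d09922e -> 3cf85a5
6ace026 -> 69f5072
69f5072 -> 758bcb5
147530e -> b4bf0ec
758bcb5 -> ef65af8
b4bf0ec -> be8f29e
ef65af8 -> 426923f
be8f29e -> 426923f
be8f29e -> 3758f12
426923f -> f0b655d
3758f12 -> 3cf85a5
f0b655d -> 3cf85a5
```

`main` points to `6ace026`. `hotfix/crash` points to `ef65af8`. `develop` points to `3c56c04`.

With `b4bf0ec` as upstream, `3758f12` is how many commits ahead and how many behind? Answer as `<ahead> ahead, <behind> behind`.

0 ahead, 4 behind

Reachable from 3758f12: {3758f12, 3cf85a5}.
Reachable from b4bf0ec: {3758f12, 3cf85a5, 426923f, b4bf0ec, be8f29e, f0b655d}.
Only in 3758f12's history (ahead): {} — 0.
Only in b4bf0ec's history (behind): {426923f, b4bf0ec, be8f29e, f0b655d} — 4.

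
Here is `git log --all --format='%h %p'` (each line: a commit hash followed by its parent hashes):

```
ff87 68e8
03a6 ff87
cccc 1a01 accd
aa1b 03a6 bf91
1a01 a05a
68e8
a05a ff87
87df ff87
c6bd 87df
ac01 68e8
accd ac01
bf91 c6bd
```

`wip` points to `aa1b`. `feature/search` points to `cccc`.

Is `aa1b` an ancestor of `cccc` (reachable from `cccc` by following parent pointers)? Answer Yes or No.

Ancestors of cccc: {1a01, 68e8, a05a, ac01, accd, cccc, ff87}.
aa1b is not in that set, so it is not an ancestor of cccc.

No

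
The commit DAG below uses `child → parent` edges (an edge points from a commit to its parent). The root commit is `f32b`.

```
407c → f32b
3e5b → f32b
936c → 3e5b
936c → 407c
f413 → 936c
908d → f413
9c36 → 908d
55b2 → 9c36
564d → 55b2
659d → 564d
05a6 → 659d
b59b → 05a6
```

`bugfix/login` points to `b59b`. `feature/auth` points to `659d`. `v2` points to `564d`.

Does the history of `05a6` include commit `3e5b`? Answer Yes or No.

Ancestors of 05a6 (commits reachable by following parents): {05a6, 3e5b, 407c, 55b2, 564d, 659d, 908d, 936c, 9c36, f32b, f413}.
3e5b is in that set, so it is an ancestor of 05a6.

Yes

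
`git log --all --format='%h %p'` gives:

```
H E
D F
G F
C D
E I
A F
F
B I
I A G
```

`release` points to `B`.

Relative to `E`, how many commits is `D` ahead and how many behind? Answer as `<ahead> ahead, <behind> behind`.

Reachable from D: {D, F}.
Reachable from E: {A, E, F, G, I}.
Only in D's history (ahead): {D} — 1.
Only in E's history (behind): {A, E, G, I} — 4.

1 ahead, 4 behind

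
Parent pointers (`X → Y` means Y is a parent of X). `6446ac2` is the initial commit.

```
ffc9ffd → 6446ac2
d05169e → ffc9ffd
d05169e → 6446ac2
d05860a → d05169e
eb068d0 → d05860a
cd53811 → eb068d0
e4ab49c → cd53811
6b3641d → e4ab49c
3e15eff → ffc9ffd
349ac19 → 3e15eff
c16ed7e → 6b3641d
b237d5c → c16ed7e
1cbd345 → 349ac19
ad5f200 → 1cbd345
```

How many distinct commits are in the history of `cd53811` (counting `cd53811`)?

Walking parent pointers from cd53811: reachable set = {6446ac2, cd53811, d05169e, d05860a, eb068d0, ffc9ffd}.
That is 6 commits.

6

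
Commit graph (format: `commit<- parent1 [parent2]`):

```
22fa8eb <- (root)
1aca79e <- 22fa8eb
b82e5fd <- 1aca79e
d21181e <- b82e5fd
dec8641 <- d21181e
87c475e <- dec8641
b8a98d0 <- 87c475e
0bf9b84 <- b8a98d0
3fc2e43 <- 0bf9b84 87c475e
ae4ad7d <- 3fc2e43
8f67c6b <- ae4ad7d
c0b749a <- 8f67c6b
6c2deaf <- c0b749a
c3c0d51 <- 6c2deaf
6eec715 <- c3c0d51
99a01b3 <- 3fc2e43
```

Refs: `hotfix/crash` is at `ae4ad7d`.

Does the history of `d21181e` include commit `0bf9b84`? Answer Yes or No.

Ancestors of d21181e: {1aca79e, 22fa8eb, b82e5fd, d21181e}.
0bf9b84 is not in that set, so it is not an ancestor of d21181e.

No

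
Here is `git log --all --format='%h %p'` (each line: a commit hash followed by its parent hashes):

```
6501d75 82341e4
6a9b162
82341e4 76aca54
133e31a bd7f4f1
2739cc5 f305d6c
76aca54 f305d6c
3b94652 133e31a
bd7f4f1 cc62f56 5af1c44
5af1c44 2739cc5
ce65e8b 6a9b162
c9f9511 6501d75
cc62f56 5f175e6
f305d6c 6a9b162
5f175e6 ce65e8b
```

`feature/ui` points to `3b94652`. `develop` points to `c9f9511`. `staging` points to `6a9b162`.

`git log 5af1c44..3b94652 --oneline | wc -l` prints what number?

6

Reachable from 3b94652: {133e31a, 2739cc5, 3b94652, 5af1c44, 5f175e6, 6a9b162, bd7f4f1, cc62f56, ce65e8b, f305d6c}.
Reachable from 5af1c44: {2739cc5, 5af1c44, 6a9b162, f305d6c}.
In 3b94652's history but not 5af1c44's: {133e31a, 3b94652, 5f175e6, bd7f4f1, cc62f56, ce65e8b} — 6 commits.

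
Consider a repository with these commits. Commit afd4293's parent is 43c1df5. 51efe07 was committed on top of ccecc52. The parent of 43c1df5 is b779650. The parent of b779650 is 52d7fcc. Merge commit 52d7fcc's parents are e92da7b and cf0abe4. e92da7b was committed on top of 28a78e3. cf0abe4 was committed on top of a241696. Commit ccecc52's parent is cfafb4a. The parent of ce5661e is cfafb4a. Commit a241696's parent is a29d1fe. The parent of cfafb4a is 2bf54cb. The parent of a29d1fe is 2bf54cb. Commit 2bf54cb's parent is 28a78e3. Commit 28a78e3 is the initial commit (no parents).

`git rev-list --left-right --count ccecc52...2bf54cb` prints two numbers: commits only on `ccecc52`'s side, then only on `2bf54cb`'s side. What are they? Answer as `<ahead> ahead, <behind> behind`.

Reachable from ccecc52: {28a78e3, 2bf54cb, ccecc52, cfafb4a}.
Reachable from 2bf54cb: {28a78e3, 2bf54cb}.
Only in ccecc52's history (ahead): {ccecc52, cfafb4a} — 2.
Only in 2bf54cb's history (behind): {} — 0.

2 ahead, 0 behind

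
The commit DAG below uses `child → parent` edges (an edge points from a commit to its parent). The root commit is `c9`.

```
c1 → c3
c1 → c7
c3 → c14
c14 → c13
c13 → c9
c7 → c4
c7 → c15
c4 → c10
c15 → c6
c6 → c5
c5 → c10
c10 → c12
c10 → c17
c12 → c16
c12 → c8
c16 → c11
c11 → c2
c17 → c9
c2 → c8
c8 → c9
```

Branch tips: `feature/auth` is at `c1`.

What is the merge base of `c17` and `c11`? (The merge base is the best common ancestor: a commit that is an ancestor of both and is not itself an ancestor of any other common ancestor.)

c9

Ancestors of c17: {c17, c9}.
Ancestors of c11: {c11, c2, c8, c9}.
Common ancestors: {c9}.
The only common ancestor is c9, so it is the merge base.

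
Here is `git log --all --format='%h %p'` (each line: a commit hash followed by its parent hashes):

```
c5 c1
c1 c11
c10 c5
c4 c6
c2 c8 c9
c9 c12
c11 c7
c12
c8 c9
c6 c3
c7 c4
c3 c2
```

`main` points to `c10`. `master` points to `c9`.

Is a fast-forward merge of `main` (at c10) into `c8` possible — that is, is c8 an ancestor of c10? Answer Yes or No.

Yes

A fast-forward from c8 to c10 is possible iff c8 is an ancestor of c10.
Ancestors of c10: {c1, c10, c11, c12, c2, c3, c4, c5, c6, c7, c8, c9}.
c8 is among them, so fast-forward is possible.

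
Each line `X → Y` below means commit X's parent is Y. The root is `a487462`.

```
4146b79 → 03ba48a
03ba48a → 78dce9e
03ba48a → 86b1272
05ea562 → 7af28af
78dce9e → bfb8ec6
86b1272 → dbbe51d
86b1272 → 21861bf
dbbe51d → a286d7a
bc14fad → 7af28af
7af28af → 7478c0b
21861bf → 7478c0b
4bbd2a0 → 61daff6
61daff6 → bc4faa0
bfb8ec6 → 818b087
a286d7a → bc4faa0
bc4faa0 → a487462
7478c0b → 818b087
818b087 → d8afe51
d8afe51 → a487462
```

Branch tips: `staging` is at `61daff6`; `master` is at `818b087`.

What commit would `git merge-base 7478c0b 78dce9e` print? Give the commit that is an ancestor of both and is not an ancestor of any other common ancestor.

818b087

Ancestors of 7478c0b: {7478c0b, 818b087, a487462, d8afe51}.
Ancestors of 78dce9e: {78dce9e, 818b087, a487462, bfb8ec6, d8afe51}.
Common ancestors: {818b087, a487462, d8afe51}.
Among these, 818b087 is not an ancestor of any other common ancestor — it is the merge base.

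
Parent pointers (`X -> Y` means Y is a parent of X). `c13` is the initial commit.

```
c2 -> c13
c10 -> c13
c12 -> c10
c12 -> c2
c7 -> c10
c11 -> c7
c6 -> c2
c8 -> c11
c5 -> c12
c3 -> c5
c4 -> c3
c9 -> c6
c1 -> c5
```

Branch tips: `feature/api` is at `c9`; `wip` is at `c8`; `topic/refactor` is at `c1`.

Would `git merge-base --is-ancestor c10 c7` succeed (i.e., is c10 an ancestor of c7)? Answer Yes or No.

Ancestors of c7 (commits reachable by following parents): {c10, c13, c7}.
c10 is in that set, so it is an ancestor of c7.

Yes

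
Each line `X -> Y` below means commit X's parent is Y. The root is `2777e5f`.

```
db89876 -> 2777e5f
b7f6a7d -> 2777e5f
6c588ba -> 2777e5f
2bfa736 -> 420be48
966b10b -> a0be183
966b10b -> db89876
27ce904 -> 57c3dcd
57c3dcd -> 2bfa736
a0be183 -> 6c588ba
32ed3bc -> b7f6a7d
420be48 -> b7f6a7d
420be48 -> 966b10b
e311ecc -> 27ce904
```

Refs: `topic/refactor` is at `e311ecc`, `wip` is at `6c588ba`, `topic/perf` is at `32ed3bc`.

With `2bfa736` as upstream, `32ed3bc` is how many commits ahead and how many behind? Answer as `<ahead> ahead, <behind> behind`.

1 ahead, 6 behind

Reachable from 32ed3bc: {2777e5f, 32ed3bc, b7f6a7d}.
Reachable from 2bfa736: {2777e5f, 2bfa736, 420be48, 6c588ba, 966b10b, a0be183, b7f6a7d, db89876}.
Only in 32ed3bc's history (ahead): {32ed3bc} — 1.
Only in 2bfa736's history (behind): {2bfa736, 420be48, 6c588ba, 966b10b, a0be183, db89876} — 6.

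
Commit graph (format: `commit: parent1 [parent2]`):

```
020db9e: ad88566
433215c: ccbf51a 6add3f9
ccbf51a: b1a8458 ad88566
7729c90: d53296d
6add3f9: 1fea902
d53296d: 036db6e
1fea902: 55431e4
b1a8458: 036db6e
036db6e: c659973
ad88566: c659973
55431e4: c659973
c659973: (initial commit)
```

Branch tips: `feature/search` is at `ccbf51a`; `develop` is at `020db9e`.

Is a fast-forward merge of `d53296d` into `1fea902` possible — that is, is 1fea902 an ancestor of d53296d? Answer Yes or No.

A fast-forward from 1fea902 to d53296d is possible iff 1fea902 is an ancestor of d53296d.
Ancestors of d53296d: {036db6e, c659973, d53296d}.
1fea902 is not among them, so fast-forward is not possible.

No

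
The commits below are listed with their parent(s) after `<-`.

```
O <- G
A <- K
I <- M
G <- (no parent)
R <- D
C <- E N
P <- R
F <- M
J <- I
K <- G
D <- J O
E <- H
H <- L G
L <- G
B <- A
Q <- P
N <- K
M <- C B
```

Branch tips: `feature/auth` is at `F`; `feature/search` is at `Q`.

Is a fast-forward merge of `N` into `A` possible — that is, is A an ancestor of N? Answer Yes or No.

A fast-forward from A to N is possible iff A is an ancestor of N.
Ancestors of N: {G, K, N}.
A is not among them, so fast-forward is not possible.

No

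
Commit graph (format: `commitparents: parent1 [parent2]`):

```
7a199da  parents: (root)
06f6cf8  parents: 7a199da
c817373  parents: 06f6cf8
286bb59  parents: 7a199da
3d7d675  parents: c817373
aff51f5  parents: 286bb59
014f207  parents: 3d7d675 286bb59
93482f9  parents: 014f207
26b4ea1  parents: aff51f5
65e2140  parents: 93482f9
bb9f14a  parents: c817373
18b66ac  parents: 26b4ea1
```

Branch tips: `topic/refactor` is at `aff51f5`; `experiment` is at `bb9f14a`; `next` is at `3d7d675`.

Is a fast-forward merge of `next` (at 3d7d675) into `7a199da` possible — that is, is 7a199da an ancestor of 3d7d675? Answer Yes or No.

Yes

A fast-forward from 7a199da to 3d7d675 is possible iff 7a199da is an ancestor of 3d7d675.
Ancestors of 3d7d675: {06f6cf8, 3d7d675, 7a199da, c817373}.
7a199da is among them, so fast-forward is possible.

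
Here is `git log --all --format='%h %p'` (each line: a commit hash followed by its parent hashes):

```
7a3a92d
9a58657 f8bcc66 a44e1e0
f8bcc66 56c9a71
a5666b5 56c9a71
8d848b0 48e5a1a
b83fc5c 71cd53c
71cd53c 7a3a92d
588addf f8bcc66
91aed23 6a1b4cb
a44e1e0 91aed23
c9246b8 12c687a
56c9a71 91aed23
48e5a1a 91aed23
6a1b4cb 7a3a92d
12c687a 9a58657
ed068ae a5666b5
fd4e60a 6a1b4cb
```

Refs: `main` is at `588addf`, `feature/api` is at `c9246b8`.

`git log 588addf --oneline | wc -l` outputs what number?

6

Walking parent pointers from 588addf: reachable set = {56c9a71, 588addf, 6a1b4cb, 7a3a92d, 91aed23, f8bcc66}.
That is 6 commits.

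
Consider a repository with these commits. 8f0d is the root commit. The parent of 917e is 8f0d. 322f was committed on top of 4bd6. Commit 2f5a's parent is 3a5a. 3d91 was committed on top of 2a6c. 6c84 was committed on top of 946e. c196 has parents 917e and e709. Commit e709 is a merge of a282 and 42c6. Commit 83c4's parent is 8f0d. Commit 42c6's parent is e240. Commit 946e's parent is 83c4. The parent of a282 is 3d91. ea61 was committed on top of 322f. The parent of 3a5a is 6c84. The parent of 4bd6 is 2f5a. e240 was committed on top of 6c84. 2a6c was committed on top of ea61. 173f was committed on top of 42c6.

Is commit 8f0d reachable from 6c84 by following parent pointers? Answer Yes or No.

Ancestors of 6c84 (commits reachable by following parents): {6c84, 83c4, 8f0d, 946e}.
8f0d is in that set, so it is an ancestor of 6c84.

Yes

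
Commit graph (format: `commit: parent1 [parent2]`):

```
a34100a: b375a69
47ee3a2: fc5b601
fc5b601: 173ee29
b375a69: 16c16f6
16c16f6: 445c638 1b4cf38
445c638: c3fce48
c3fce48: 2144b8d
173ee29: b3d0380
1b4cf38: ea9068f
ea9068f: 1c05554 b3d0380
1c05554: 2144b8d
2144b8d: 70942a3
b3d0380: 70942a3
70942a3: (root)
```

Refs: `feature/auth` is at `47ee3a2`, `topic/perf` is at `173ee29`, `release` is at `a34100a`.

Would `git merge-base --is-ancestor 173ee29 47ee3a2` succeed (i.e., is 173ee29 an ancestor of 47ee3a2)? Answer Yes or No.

Yes

Ancestors of 47ee3a2 (commits reachable by following parents): {173ee29, 47ee3a2, 70942a3, b3d0380, fc5b601}.
173ee29 is in that set, so it is an ancestor of 47ee3a2.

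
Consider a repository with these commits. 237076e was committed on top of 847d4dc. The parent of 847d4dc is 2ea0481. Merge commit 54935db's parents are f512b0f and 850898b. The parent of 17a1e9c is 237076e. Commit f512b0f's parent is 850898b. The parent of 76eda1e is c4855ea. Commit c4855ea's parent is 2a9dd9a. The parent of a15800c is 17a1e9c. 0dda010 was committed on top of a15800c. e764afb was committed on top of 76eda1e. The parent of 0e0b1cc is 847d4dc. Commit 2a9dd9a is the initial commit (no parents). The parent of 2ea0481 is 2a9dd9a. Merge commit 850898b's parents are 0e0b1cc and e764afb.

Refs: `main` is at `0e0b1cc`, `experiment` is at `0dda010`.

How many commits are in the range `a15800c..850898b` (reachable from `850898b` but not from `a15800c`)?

5

Reachable from 850898b: {0e0b1cc, 2a9dd9a, 2ea0481, 76eda1e, 847d4dc, 850898b, c4855ea, e764afb}.
Reachable from a15800c: {17a1e9c, 237076e, 2a9dd9a, 2ea0481, 847d4dc, a15800c}.
In 850898b's history but not a15800c's: {0e0b1cc, 76eda1e, 850898b, c4855ea, e764afb} — 5 commits.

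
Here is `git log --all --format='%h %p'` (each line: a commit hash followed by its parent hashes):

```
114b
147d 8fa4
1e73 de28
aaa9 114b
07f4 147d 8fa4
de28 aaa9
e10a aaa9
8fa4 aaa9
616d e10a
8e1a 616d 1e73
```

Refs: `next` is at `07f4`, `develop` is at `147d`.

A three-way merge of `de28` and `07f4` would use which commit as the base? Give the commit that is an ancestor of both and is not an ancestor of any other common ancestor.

Ancestors of de28: {114b, aaa9, de28}.
Ancestors of 07f4: {07f4, 114b, 147d, 8fa4, aaa9}.
Common ancestors: {114b, aaa9}.
Among these, aaa9 is not an ancestor of any other common ancestor — it is the merge base.

aaa9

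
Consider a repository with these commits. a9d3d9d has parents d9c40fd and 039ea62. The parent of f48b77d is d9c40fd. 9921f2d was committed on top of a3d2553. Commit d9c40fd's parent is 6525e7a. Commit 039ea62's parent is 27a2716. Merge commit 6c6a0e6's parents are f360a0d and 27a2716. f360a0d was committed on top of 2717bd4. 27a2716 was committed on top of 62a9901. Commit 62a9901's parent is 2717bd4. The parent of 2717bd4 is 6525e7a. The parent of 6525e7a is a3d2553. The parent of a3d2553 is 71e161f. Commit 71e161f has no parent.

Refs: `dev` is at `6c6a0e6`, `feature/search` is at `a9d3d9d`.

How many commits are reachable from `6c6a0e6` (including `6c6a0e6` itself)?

8

Walking parent pointers from 6c6a0e6: reachable set = {2717bd4, 27a2716, 62a9901, 6525e7a, 6c6a0e6, 71e161f, a3d2553, f360a0d}.
That is 8 commits.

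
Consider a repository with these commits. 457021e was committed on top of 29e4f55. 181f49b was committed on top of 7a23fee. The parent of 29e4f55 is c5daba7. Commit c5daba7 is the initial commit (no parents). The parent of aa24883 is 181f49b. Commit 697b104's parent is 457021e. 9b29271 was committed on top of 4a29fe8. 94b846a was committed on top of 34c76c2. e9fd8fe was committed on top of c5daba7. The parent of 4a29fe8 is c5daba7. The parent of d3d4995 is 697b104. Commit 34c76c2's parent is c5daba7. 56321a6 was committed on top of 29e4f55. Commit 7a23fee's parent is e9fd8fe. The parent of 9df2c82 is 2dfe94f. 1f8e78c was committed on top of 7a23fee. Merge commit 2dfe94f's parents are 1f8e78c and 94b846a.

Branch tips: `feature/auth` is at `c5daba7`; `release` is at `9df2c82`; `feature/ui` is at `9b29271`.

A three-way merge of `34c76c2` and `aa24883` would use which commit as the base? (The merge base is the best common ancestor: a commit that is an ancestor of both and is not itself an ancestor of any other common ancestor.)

c5daba7

Ancestors of 34c76c2: {34c76c2, c5daba7}.
Ancestors of aa24883: {181f49b, 7a23fee, aa24883, c5daba7, e9fd8fe}.
Common ancestors: {c5daba7}.
The only common ancestor is c5daba7, so it is the merge base.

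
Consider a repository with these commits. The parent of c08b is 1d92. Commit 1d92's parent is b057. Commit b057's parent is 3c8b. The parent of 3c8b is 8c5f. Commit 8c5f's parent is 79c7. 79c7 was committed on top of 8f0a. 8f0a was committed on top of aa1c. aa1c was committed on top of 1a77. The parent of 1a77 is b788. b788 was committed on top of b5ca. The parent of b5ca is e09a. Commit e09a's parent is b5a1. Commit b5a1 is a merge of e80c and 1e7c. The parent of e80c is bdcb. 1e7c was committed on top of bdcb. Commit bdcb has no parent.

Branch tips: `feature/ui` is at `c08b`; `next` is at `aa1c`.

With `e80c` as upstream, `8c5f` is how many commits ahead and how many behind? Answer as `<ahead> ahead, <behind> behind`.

10 ahead, 0 behind

Reachable from 8c5f: {1a77, 1e7c, 79c7, 8c5f, 8f0a, aa1c, b5a1, b5ca, b788, bdcb, e09a, e80c}.
Reachable from e80c: {bdcb, e80c}.
Only in 8c5f's history (ahead): {1a77, 1e7c, 79c7, 8c5f, 8f0a, aa1c, b5a1, b5ca, b788, e09a} — 10.
Only in e80c's history (behind): {} — 0.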